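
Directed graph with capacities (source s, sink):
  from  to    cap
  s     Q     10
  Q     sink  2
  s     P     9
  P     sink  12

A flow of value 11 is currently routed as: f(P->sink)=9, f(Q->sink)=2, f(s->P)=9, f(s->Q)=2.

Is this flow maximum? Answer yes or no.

Yes

Residual reachable from s: {Q, s}; sink is not reachable.
Saturated cut: s->P, Q->sink with total capacity 11 = current flow value. Flow is maximum.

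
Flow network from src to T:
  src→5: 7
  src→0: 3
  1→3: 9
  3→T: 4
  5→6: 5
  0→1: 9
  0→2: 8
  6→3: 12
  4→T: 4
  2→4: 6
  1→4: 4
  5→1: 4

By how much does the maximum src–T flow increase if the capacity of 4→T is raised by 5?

2

Original max flow = 8.
After raising cap(4→T), augmenting paths through that edge carry 2 more units.
New max flow = 10. Increase = 2.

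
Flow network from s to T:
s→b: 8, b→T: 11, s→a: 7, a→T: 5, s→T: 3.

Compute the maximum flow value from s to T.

Augment s→T: bottleneck 3. Total 3.
Augment s→a→T: bottleneck 5. Total 8.
Augment s→b→T: bottleneck 8. Total 16.
No augmenting path remains in the residual graph.

16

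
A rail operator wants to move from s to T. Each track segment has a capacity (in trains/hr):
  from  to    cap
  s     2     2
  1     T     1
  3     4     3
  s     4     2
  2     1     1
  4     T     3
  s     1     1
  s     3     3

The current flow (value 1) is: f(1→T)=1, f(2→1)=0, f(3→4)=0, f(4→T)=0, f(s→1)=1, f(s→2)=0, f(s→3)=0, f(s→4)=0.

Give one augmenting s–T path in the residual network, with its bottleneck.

s→4→T, bottleneck 2

Residual along s→4→T: s→4: 2, 4→T: 3.
Bottleneck = min = 2.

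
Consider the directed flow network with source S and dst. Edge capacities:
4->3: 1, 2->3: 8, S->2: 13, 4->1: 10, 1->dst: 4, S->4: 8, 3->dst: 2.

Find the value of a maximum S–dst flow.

6

Augment S->4->1->dst: bottleneck 4. Total 4.
Augment S->4->3->dst: bottleneck 1. Total 5.
Augment S->2->3->dst: bottleneck 1. Total 6.
No augmenting path remains in the residual graph.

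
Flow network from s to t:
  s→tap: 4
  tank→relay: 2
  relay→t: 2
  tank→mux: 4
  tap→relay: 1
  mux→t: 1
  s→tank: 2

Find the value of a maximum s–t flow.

Augment s→tap→relay→t: bottleneck 1. Total 1.
Augment s→tank→relay→t: bottleneck 1. Total 2.
Augment s→tank→mux→t: bottleneck 1. Total 3.
No augmenting path remains in the residual graph.

3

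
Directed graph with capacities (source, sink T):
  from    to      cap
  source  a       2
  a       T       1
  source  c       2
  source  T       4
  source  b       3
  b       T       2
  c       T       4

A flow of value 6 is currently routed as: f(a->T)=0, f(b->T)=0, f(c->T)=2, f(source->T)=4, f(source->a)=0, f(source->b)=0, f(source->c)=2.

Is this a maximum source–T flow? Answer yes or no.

Residual path source->b->T has bottleneck 2 > 0.
Pushing 2 along it raises the flow to 8, so the given flow is not maximum.

No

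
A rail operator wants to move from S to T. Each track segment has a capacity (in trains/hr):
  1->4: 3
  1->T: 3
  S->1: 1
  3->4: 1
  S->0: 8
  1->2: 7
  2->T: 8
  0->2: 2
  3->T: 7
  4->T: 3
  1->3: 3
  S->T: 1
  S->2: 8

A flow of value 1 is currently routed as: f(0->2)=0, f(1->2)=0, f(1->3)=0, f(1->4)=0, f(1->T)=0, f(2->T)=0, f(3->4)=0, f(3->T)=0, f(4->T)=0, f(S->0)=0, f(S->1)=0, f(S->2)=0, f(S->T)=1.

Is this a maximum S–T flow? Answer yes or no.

No

Residual path S->1->T has bottleneck 1 > 0.
Pushing 1 along it raises the flow to 2, so the given flow is not maximum.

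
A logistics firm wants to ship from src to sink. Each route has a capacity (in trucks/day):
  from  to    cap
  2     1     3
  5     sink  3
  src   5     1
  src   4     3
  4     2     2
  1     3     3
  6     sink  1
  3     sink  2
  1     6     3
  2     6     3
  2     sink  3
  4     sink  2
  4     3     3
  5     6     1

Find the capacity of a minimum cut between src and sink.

4

Max flow = 4 (via 3 augmenting paths).
In the residual at optimum, the set reachable from src is {src}.
Cut edges: src→4 (cap 3), src→5 (cap 1). Sum = 4.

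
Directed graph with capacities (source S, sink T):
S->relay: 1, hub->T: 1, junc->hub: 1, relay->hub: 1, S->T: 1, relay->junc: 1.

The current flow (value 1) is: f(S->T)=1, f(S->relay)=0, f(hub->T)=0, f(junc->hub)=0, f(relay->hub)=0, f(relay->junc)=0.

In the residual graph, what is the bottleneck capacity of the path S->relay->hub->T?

1

Residual capacities along the path: S->relay: 1, relay->hub: 1, hub->T: 1.
Minimum is 1.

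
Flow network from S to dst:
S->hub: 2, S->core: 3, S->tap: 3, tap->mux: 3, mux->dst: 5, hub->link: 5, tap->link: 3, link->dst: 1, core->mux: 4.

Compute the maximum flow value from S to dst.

Augment S->tap->link->dst: bottleneck 1. Total 1.
Augment S->tap->mux->dst: bottleneck 2. Total 3.
Augment S->core->mux->dst: bottleneck 3. Total 6.
No augmenting path remains in the residual graph.

6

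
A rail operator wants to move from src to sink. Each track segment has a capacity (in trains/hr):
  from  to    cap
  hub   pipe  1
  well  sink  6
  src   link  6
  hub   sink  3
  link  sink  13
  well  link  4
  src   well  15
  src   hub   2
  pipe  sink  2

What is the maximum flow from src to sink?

Augment src->well->sink: bottleneck 6. Total 6.
Augment src->hub->sink: bottleneck 2. Total 8.
Augment src->link->sink: bottleneck 6. Total 14.
Augment src->well->link->sink: bottleneck 4. Total 18.
No augmenting path remains in the residual graph.

18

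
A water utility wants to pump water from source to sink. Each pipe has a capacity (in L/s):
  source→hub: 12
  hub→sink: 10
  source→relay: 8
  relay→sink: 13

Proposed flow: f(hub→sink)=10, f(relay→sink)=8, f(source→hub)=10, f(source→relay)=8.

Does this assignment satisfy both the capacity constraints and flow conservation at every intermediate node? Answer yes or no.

Yes

Every edge has 0 ≤ f(e) ≤ cap(e).
At each intermediate node, inflow equals outflow.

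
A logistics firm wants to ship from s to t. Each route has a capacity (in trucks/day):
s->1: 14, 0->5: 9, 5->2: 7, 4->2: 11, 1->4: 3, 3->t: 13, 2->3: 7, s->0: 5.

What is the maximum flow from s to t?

Augment s->1->4->2->3->t: bottleneck 3. Total 3.
Augment s->0->5->2->3->t: bottleneck 4. Total 7.
No augmenting path remains in the residual graph.

7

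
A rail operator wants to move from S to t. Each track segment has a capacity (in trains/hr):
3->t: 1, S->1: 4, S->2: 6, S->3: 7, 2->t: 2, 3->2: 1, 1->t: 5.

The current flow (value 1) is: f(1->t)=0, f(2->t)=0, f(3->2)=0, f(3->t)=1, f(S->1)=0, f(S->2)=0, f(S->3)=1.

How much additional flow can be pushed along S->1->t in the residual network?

Residual capacities along the path: S->1: 4, 1->t: 5.
Minimum is 4.

4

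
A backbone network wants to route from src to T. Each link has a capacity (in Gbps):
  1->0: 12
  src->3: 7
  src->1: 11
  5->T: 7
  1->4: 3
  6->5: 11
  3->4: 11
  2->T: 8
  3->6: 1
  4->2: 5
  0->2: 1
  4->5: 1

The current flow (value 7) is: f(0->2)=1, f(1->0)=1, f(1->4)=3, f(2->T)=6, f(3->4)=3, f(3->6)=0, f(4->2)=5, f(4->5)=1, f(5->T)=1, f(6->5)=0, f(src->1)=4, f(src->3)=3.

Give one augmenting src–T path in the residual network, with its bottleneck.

src->3->6->5->T, bottleneck 1

Residual along src->3->6->5->T: src->3: 4, 3->6: 1, 6->5: 11, 5->T: 6.
Bottleneck = min = 1.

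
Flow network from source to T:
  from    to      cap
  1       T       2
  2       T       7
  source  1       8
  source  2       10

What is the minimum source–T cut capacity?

9

Max flow = 9 (via 2 augmenting paths).
In the residual at optimum, the set reachable from source is {1, 2, source}.
Cut edges: 1→T (cap 2), 2→T (cap 7). Sum = 9.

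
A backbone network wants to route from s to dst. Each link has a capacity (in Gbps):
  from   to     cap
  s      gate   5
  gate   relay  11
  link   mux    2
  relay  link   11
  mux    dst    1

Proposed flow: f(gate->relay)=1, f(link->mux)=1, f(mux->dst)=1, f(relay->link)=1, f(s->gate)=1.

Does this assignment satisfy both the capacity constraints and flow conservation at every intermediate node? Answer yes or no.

Yes

Every edge has 0 ≤ f(e) ≤ cap(e).
At each intermediate node, inflow equals outflow.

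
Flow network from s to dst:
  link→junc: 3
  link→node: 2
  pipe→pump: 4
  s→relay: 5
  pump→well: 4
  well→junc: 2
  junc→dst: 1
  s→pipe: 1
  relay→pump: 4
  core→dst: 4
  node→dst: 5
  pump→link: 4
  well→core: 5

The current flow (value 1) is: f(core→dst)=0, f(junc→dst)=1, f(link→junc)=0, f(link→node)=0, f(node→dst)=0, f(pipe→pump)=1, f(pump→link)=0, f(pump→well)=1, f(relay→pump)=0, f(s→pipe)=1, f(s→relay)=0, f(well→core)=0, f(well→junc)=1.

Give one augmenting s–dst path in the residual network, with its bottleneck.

Residual along s→relay→pump→well→core→dst: s→relay: 5, relay→pump: 4, pump→well: 3, well→core: 5, core→dst: 4.
Bottleneck = min = 3.

s→relay→pump→well→core→dst, bottleneck 3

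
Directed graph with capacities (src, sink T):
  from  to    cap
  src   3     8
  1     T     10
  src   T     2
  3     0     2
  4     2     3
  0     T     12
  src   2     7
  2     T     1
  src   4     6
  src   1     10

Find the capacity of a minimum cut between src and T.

Max flow = 15 (via 4 augmenting paths).
In the residual at optimum, the set reachable from src is {2, 3, 4, src}.
Cut edges: src→1 (cap 10), src→T (cap 2), 2→T (cap 1), 3→0 (cap 2). Sum = 15.

15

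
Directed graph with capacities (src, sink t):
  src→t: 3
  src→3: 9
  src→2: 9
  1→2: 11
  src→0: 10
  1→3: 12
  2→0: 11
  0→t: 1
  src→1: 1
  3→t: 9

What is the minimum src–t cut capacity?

13

Max flow = 13 (via 3 augmenting paths).
In the residual at optimum, the set reachable from src is {0, 1, 2, 3, src}.
Cut edges: src→t (cap 3), 3→t (cap 9), 0→t (cap 1). Sum = 13.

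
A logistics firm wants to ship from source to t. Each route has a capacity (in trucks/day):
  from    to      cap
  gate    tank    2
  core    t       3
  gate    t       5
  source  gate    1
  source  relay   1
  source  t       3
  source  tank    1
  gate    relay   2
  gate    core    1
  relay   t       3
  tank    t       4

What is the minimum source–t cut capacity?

Max flow = 6 (via 4 augmenting paths).
In the residual at optimum, the set reachable from source is {source}.
Cut edges: source→gate (cap 1), source→tank (cap 1), source→relay (cap 1), source→t (cap 3). Sum = 6.

6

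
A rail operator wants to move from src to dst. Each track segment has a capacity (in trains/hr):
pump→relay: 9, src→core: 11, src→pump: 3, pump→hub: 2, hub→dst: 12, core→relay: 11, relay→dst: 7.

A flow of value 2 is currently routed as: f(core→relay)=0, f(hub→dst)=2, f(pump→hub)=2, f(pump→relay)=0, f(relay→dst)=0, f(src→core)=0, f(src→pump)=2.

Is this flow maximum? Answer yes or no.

No

Residual path src→pump→relay→dst has bottleneck 1 > 0.
Pushing 1 along it raises the flow to 3, so the given flow is not maximum.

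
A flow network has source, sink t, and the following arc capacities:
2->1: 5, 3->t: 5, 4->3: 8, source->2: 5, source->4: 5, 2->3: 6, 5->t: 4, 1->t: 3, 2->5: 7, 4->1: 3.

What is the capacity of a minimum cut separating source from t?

10

Max flow = 10 (via 4 augmenting paths).
In the residual at optimum, the set reachable from source is {source}.
Cut edges: source->4 (cap 5), source->2 (cap 5). Sum = 10.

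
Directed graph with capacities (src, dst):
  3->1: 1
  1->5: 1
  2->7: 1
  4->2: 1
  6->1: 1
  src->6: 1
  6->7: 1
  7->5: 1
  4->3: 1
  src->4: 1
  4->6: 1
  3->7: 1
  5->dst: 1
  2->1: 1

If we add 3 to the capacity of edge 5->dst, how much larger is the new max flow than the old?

Original max flow = 1.
After raising cap(5->dst), augmenting paths through that edge carry 1 more unit.
New max flow = 2. Increase = 1.

1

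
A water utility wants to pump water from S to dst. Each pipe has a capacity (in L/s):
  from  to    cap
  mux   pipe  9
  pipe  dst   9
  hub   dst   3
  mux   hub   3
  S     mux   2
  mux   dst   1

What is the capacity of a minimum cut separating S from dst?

Max flow = 2 (via 2 augmenting paths).
In the residual at optimum, the set reachable from S is {S}.
Cut edges: S→mux (cap 2). Sum = 2.

2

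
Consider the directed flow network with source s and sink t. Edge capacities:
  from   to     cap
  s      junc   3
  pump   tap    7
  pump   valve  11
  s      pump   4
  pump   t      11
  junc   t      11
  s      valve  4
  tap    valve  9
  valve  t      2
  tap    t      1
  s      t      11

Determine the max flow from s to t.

20

Augment s→t: bottleneck 11. Total 11.
Augment s→junc→t: bottleneck 3. Total 14.
Augment s→pump→t: bottleneck 4. Total 18.
Augment s→valve→t: bottleneck 2. Total 20.
No augmenting path remains in the residual graph.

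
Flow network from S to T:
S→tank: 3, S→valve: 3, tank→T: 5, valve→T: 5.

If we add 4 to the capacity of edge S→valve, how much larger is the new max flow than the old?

2

Original max flow = 6.
After raising cap(S→valve), augmenting paths through that edge carry 2 more units.
New max flow = 8. Increase = 2.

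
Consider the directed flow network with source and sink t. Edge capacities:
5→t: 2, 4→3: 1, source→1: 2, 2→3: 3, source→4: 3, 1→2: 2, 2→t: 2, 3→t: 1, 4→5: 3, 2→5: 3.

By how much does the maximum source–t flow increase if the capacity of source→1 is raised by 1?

Original max flow = 5.
Even with extra capacity on source→1, another cut of capacity 5 remains binding.
New max flow = 5. Increase = 0.

0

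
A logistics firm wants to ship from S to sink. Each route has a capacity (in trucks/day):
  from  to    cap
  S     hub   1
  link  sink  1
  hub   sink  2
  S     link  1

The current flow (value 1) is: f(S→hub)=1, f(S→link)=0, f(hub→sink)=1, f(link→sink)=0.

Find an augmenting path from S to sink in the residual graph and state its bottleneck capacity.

Residual along S→link→sink: S→link: 1, link→sink: 1.
Bottleneck = min = 1.

S→link→sink, bottleneck 1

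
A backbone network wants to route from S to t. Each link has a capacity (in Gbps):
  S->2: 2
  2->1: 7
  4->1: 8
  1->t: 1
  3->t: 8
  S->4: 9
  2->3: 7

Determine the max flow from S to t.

3

Augment S->2->3->t: bottleneck 2. Total 2.
Augment S->4->1->t: bottleneck 1. Total 3.
No augmenting path remains in the residual graph.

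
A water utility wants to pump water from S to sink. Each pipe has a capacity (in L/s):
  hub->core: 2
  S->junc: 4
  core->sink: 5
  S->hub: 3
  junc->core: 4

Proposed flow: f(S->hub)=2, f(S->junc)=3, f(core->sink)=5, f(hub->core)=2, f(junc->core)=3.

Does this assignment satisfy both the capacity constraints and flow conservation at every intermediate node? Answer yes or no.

Every edge has 0 ≤ f(e) ≤ cap(e).
At each intermediate node, inflow equals outflow.

Yes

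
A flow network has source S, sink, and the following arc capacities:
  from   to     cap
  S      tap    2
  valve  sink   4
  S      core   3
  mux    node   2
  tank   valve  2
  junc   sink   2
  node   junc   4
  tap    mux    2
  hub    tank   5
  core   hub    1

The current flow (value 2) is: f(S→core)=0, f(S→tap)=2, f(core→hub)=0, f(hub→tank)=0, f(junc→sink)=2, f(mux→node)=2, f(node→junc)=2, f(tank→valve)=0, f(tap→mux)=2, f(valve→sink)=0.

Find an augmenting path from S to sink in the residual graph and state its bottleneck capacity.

Residual along S→core→hub→tank→valve→sink: S→core: 3, core→hub: 1, hub→tank: 5, tank→valve: 2, valve→sink: 4.
Bottleneck = min = 1.

S→core→hub→tank→valve→sink, bottleneck 1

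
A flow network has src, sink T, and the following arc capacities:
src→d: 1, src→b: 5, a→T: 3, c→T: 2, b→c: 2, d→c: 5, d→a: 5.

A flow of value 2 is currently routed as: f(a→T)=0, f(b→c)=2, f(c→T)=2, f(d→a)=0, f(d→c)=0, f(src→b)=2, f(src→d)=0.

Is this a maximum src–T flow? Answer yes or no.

Residual path src→d→a→T has bottleneck 1 > 0.
Pushing 1 along it raises the flow to 3, so the given flow is not maximum.

No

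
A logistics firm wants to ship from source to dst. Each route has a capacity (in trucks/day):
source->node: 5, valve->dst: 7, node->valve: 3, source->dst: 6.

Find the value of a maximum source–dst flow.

9

Augment source->dst: bottleneck 6. Total 6.
Augment source->node->valve->dst: bottleneck 3. Total 9.
No augmenting path remains in the residual graph.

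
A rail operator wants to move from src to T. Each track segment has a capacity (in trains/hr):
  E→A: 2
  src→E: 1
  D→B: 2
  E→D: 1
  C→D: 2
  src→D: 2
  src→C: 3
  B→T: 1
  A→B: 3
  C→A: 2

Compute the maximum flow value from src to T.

1

Augment src→D→B→T: bottleneck 1. Total 1.
No augmenting path remains in the residual graph.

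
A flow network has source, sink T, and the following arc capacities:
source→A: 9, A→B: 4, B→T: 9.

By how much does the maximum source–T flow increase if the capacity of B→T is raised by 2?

Original max flow = 4.
Edge B→T does not cross the min cut (source side {A, source}), so extra capacity there cannot help.
New max flow = 4. Increase = 0.

0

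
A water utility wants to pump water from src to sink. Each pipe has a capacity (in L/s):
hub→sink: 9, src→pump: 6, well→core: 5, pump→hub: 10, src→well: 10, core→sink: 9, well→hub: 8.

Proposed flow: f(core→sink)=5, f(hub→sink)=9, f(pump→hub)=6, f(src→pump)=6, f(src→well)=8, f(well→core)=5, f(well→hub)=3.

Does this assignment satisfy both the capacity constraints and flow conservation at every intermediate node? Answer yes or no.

Every edge has 0 ≤ f(e) ≤ cap(e).
At each intermediate node, inflow equals outflow.

Yes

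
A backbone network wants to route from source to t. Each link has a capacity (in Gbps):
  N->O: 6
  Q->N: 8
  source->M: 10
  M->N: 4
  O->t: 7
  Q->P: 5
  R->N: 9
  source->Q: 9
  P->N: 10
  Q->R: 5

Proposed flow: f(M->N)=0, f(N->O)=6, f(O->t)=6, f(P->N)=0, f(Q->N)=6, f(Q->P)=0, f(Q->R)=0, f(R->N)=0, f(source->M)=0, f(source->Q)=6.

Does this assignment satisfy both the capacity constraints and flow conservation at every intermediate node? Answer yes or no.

Yes

Every edge has 0 ≤ f(e) ≤ cap(e).
At each intermediate node, inflow equals outflow.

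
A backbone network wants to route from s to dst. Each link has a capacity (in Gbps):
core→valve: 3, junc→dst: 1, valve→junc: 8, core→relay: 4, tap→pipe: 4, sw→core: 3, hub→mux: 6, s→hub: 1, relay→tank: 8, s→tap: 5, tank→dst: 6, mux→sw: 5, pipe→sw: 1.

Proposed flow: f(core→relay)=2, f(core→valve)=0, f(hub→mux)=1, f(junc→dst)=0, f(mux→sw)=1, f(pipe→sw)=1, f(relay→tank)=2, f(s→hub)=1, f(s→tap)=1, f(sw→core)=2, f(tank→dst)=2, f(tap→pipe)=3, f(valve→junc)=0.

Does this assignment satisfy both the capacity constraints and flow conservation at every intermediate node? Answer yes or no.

No

Conservation fails at tap: inflow 1 ≠ outflow 3.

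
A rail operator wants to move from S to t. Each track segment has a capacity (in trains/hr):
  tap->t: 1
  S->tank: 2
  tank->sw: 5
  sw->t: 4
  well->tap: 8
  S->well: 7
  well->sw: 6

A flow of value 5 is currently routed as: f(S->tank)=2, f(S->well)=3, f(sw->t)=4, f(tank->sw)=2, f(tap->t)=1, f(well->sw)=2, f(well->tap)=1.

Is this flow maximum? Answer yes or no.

Yes

Residual reachable from S: {S, sw, tank, tap, well}; t is not reachable.
Saturated cut: sw->t, tap->t with total capacity 5 = current flow value. Flow is maximum.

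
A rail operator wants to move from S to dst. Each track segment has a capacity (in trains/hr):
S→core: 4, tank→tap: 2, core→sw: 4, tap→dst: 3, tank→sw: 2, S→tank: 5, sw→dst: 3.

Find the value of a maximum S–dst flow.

5

Augment S→core→sw→dst: bottleneck 3. Total 3.
Augment S→tank→tap→dst: bottleneck 2. Total 5.
No augmenting path remains in the residual graph.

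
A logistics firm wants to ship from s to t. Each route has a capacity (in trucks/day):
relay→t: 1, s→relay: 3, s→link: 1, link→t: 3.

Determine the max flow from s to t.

2

Augment s→relay→t: bottleneck 1. Total 1.
Augment s→link→t: bottleneck 1. Total 2.
No augmenting path remains in the residual graph.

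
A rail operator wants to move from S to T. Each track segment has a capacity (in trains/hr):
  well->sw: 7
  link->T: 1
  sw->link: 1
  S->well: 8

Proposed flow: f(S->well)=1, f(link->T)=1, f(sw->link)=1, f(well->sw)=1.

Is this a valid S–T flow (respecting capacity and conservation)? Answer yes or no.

Every edge has 0 ≤ f(e) ≤ cap(e).
At each intermediate node, inflow equals outflow.

Yes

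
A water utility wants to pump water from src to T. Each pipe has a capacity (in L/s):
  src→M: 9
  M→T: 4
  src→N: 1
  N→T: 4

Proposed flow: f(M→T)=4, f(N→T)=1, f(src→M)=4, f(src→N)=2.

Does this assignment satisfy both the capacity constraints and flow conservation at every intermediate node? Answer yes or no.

Capacity violated on src→N: flow 2 > capacity 1.

No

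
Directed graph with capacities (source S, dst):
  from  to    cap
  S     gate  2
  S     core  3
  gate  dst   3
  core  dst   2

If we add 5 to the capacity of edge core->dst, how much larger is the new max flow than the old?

Original max flow = 4.
After raising cap(core->dst), augmenting paths through that edge carry 1 more unit.
New max flow = 5. Increase = 1.

1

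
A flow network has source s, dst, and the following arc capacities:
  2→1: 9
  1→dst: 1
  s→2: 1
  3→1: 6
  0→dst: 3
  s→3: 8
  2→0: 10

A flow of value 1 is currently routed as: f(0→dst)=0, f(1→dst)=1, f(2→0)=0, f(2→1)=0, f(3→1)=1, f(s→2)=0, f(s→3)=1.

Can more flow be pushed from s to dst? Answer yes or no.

Residual path s→2→0→dst has bottleneck 1 > 0.
Pushing 1 along it raises the flow to 2, so the given flow is not maximum.

Yes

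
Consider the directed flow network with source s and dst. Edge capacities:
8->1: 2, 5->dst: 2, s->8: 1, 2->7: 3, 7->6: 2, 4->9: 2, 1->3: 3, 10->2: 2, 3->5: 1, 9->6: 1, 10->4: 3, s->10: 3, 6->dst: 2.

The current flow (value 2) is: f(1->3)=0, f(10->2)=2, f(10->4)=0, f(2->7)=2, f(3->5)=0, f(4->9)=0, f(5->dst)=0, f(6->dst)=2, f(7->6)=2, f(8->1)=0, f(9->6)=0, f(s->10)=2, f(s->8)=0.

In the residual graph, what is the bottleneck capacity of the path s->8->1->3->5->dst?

Residual capacities along the path: s->8: 1, 8->1: 2, 1->3: 3, 3->5: 1, 5->dst: 2.
Minimum is 1.

1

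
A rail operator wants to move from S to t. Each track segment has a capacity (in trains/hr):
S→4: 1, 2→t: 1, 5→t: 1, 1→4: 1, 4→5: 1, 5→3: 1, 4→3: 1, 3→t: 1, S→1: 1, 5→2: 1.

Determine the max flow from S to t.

Augment S→4→5→t: bottleneck 1. Total 1.
Augment S→1→4→3→t: bottleneck 1. Total 2.
No augmenting path remains in the residual graph.

2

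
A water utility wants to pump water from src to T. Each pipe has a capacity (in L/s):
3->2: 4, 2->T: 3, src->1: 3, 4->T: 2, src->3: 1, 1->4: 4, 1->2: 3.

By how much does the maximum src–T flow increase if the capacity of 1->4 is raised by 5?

Original max flow = 4.
Edge 1->4 does not cross the min cut (source side {src}), so extra capacity there cannot help.
New max flow = 4. Increase = 0.

0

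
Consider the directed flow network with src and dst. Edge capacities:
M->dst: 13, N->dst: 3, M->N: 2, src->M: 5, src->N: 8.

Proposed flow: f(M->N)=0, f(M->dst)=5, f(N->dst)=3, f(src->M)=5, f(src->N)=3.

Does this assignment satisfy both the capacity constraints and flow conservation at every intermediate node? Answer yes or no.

Yes

Every edge has 0 ≤ f(e) ≤ cap(e).
At each intermediate node, inflow equals outflow.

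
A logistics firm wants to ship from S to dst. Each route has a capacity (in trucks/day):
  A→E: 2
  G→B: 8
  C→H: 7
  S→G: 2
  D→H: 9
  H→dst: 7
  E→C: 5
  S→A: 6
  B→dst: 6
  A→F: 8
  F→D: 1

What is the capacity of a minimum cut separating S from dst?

Max flow = 5 (via 3 augmenting paths).
In the residual at optimum, the set reachable from S is {A, F, S}.
Cut edges: F→D (cap 1), A→E (cap 2), S→G (cap 2). Sum = 5.

5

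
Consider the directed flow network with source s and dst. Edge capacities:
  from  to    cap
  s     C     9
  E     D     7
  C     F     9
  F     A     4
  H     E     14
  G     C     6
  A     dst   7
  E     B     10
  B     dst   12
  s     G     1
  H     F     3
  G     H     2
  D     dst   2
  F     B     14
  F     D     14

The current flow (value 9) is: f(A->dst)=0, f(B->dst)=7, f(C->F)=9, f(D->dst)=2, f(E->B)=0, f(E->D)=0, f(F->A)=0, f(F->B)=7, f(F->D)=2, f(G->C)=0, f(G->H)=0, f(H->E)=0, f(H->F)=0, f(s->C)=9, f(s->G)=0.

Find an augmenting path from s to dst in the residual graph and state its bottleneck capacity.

Residual along s->G->H->E->B->dst: s->G: 1, G->H: 2, H->E: 14, E->B: 10, B->dst: 5.
Bottleneck = min = 1.

s->G->H->E->B->dst, bottleneck 1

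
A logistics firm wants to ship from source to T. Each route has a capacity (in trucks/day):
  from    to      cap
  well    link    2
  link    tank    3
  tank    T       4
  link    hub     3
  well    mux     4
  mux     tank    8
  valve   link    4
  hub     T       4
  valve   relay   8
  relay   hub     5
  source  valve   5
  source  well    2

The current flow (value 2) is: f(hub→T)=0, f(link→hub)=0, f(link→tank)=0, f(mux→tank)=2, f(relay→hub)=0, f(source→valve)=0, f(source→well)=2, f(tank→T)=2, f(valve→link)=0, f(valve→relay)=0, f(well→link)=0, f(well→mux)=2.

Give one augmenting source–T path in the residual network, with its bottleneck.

source→valve→link→tank→T, bottleneck 2

Residual along source→valve→link→tank→T: source→valve: 5, valve→link: 4, link→tank: 3, tank→T: 2.
Bottleneck = min = 2.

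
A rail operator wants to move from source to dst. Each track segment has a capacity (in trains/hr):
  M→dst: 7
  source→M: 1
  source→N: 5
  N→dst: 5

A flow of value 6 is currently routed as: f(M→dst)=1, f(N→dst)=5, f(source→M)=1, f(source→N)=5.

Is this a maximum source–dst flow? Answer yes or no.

Residual reachable from source: {source}; dst is not reachable.
Saturated cut: source→N, source→M with total capacity 6 = current flow value. Flow is maximum.

Yes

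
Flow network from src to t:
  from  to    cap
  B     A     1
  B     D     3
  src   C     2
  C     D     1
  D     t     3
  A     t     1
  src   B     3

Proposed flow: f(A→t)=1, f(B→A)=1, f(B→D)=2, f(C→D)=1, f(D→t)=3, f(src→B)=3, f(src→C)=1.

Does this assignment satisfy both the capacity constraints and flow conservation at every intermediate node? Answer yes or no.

Every edge has 0 ≤ f(e) ≤ cap(e).
At each intermediate node, inflow equals outflow.

Yes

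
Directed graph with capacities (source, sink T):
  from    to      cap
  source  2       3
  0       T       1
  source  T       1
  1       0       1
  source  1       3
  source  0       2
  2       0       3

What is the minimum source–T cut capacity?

2

Max flow = 2 (via 2 augmenting paths).
In the residual at optimum, the set reachable from source is {0, 1, 2, source}.
Cut edges: source→T (cap 1), 0→T (cap 1). Sum = 2.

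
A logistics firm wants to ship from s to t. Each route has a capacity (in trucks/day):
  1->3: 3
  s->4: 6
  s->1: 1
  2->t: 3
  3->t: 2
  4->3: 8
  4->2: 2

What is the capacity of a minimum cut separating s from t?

4

Max flow = 4 (via 3 augmenting paths).
In the residual at optimum, the set reachable from s is {1, 3, 4, s}.
Cut edges: 4->2 (cap 2), 3->t (cap 2). Sum = 4.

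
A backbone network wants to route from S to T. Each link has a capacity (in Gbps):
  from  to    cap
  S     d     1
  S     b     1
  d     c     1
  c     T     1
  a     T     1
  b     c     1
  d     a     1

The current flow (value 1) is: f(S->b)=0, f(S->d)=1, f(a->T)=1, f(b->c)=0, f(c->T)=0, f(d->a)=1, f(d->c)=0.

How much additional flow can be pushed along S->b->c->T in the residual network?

Residual capacities along the path: S->b: 1, b->c: 1, c->T: 1.
Minimum is 1.

1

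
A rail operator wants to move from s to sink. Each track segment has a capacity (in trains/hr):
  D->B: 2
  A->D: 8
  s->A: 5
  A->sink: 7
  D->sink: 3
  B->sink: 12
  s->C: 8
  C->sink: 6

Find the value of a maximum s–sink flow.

11

Augment s->A->sink: bottleneck 5. Total 5.
Augment s->C->sink: bottleneck 6. Total 11.
No augmenting path remains in the residual graph.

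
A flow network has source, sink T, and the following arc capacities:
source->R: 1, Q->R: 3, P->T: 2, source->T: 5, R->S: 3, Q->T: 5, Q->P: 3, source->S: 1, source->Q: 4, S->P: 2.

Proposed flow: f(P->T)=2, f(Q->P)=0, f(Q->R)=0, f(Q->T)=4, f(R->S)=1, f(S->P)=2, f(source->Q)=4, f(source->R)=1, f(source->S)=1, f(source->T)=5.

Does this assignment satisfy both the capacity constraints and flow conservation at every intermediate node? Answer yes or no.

Every edge has 0 ≤ f(e) ≤ cap(e).
At each intermediate node, inflow equals outflow.

Yes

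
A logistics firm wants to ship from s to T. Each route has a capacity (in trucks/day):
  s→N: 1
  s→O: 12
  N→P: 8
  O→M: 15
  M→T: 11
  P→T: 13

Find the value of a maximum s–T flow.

Augment s→N→P→T: bottleneck 1. Total 1.
Augment s→O→M→T: bottleneck 11. Total 12.
No augmenting path remains in the residual graph.

12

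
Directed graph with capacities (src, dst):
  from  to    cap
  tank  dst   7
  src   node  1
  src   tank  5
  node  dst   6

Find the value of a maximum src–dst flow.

6

Augment src→node→dst: bottleneck 1. Total 1.
Augment src→tank→dst: bottleneck 5. Total 6.
No augmenting path remains in the residual graph.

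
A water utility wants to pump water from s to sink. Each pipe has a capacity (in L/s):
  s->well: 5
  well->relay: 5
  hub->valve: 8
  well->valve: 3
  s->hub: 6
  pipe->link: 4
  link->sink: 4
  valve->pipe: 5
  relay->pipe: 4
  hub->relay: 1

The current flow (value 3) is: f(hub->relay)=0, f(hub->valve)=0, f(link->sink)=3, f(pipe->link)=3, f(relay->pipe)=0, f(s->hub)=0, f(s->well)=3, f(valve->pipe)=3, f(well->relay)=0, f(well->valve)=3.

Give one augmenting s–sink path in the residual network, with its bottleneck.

Residual along s->well->relay->pipe->link->sink: s->well: 2, well->relay: 5, relay->pipe: 4, pipe->link: 1, link->sink: 1.
Bottleneck = min = 1.

s->well->relay->pipe->link->sink, bottleneck 1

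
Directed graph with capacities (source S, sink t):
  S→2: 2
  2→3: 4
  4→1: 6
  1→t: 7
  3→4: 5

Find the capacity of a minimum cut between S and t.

2

Max flow = 2 (via 1 augmenting path).
In the residual at optimum, the set reachable from S is {S}.
Cut edges: S→2 (cap 2). Sum = 2.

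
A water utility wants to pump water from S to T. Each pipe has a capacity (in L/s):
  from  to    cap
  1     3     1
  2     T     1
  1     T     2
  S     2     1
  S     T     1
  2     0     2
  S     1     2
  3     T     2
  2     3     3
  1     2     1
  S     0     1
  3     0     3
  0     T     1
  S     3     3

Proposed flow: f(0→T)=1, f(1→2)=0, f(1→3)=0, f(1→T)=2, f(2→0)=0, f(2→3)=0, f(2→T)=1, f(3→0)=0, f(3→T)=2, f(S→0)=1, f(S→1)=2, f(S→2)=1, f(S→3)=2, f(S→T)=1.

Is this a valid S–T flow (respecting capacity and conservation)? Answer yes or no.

Every edge has 0 ≤ f(e) ≤ cap(e).
At each intermediate node, inflow equals outflow.

Yes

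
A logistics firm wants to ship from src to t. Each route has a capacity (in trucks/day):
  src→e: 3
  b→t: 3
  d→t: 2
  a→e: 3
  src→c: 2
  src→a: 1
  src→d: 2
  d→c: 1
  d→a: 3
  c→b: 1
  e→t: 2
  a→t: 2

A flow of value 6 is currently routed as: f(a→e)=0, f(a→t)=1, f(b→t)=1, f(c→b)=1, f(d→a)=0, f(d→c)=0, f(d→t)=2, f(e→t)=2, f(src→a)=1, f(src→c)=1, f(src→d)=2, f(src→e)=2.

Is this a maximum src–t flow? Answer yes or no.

Yes

Residual reachable from src: {c, e, src}; t is not reachable.
Saturated cut: src→d, src→a, c→b, e→t with total capacity 6 = current flow value. Flow is maximum.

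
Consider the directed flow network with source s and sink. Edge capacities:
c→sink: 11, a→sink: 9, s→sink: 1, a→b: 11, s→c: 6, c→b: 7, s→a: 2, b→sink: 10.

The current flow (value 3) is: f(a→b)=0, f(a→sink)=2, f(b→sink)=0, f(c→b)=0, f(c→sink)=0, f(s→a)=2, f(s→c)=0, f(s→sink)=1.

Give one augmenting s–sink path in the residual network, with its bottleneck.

s→c→sink, bottleneck 6

Residual along s→c→sink: s→c: 6, c→sink: 11.
Bottleneck = min = 6.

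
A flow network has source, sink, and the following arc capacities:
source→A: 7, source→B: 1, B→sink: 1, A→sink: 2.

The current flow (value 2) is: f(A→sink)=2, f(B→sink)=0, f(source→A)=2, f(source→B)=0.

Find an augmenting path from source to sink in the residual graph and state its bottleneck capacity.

Residual along source→B→sink: source→B: 1, B→sink: 1.
Bottleneck = min = 1.

source→B→sink, bottleneck 1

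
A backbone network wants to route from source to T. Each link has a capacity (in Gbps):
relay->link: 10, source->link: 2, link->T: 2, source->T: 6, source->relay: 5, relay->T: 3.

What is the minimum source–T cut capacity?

11

Max flow = 11 (via 3 augmenting paths).
In the residual at optimum, the set reachable from source is {link, relay, source}.
Cut edges: source->T (cap 6), relay->T (cap 3), link->T (cap 2). Sum = 11.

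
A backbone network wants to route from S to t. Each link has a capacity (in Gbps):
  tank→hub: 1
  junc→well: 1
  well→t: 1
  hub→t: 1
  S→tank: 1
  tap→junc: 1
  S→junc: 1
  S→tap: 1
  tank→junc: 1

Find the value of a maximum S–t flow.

Augment S→tank→hub→t: bottleneck 1. Total 1.
Augment S→junc→well→t: bottleneck 1. Total 2.
No augmenting path remains in the residual graph.

2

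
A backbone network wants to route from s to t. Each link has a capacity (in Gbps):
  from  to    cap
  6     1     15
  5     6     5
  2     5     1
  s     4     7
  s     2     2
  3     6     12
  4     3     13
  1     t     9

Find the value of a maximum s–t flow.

Augment s->2->5->6->1->t: bottleneck 1. Total 1.
Augment s->4->3->6->1->t: bottleneck 7. Total 8.
No augmenting path remains in the residual graph.

8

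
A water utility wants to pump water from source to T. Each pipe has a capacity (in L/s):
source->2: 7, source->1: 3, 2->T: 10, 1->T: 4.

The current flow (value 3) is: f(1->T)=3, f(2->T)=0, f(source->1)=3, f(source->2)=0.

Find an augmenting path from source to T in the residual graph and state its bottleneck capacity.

Residual along source->2->T: source->2: 7, 2->T: 10.
Bottleneck = min = 7.

source->2->T, bottleneck 7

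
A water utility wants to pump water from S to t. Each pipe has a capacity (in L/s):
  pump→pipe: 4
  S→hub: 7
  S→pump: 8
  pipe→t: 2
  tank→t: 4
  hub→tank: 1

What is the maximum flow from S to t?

3

Augment S→hub→tank→t: bottleneck 1. Total 1.
Augment S→pump→pipe→t: bottleneck 2. Total 3.
No augmenting path remains in the residual graph.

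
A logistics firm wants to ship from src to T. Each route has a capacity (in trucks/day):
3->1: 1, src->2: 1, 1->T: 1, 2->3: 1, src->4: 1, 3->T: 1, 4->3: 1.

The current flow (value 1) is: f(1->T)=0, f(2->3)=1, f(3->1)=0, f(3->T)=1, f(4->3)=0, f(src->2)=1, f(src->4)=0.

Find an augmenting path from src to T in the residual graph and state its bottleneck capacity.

src->4->3->1->T, bottleneck 1

Residual along src->4->3->1->T: src->4: 1, 4->3: 1, 3->1: 1, 1->T: 1.
Bottleneck = min = 1.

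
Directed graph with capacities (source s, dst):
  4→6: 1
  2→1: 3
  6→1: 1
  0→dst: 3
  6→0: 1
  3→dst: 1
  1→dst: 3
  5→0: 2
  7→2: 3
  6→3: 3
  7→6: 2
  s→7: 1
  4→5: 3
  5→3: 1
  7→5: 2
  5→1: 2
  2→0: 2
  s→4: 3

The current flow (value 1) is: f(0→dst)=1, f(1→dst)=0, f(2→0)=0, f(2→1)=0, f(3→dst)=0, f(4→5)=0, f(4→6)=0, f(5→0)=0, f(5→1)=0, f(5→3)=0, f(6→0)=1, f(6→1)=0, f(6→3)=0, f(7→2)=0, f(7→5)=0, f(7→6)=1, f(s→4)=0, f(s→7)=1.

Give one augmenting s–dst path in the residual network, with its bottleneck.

Residual along s→4→6→3→dst: s→4: 3, 4→6: 1, 6→3: 3, 3→dst: 1.
Bottleneck = min = 1.

s→4→6→3→dst, bottleneck 1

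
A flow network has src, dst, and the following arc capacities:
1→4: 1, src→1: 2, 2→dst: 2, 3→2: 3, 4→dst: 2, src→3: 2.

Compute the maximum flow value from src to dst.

Augment src→1→4→dst: bottleneck 1. Total 1.
Augment src→3→2→dst: bottleneck 2. Total 3.
No augmenting path remains in the residual graph.

3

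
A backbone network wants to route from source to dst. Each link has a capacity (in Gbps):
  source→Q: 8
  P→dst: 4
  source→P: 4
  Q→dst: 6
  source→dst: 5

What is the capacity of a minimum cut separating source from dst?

Max flow = 15 (via 3 augmenting paths).
In the residual at optimum, the set reachable from source is {Q, source}.
Cut edges: source→P (cap 4), source→dst (cap 5), Q→dst (cap 6). Sum = 15.

15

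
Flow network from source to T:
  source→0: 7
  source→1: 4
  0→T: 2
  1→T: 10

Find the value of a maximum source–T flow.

Augment source→0→T: bottleneck 2. Total 2.
Augment source→1→T: bottleneck 4. Total 6.
No augmenting path remains in the residual graph.

6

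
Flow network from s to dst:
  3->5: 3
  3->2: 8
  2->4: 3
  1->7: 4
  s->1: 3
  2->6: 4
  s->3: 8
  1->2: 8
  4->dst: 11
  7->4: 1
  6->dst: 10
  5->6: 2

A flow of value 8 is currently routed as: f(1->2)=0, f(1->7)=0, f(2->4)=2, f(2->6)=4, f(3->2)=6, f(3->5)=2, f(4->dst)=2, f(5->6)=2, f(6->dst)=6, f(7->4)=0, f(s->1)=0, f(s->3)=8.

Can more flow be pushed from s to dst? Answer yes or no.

Yes

Residual path s->1->2->4->dst has bottleneck 1 > 0.
Pushing 1 along it raises the flow to 9, so the given flow is not maximum.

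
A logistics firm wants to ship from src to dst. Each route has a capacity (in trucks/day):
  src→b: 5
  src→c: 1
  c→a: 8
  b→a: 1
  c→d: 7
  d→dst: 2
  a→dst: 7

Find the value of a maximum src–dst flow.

2

Augment src→b→a→dst: bottleneck 1. Total 1.
Augment src→c→a→dst: bottleneck 1. Total 2.
No augmenting path remains in the residual graph.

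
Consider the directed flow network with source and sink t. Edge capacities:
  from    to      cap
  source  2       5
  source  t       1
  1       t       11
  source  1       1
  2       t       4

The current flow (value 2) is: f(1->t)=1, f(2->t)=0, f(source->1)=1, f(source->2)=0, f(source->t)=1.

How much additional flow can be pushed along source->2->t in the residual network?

4

Residual capacities along the path: source->2: 5, 2->t: 4.
Minimum is 4.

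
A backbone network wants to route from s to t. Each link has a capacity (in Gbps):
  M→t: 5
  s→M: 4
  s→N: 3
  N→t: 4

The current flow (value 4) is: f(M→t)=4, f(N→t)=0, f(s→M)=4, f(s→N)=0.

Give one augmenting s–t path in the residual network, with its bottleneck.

Residual along s→N→t: s→N: 3, N→t: 4.
Bottleneck = min = 3.

s→N→t, bottleneck 3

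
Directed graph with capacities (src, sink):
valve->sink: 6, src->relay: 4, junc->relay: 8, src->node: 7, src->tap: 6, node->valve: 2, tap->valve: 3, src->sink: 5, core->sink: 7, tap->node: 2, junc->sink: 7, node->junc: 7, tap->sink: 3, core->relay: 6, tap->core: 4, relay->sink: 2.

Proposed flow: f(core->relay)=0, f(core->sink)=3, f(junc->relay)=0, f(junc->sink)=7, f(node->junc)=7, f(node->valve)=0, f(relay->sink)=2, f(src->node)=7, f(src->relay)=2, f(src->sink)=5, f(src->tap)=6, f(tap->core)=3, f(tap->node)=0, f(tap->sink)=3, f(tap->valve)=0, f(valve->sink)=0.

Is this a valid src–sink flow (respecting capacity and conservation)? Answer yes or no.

Yes

Every edge has 0 ≤ f(e) ≤ cap(e).
At each intermediate node, inflow equals outflow.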